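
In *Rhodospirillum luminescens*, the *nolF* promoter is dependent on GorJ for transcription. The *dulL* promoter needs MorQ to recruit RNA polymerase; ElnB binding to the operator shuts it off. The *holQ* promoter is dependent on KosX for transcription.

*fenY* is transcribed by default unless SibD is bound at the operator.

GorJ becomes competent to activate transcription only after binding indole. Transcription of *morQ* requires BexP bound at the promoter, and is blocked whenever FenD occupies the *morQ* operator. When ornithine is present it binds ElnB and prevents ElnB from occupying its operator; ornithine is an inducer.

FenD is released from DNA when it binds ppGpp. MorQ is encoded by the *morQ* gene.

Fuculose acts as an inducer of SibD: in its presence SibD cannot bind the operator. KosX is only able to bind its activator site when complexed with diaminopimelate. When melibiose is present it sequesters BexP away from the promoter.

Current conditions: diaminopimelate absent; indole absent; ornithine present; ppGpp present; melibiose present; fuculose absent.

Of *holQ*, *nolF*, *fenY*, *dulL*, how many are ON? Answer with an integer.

0

Diaminopimelate is absent, so KosX is inactive.
Required activator KosX is absent, so *holQ* is not transcribed.
→ *holQ* is OFF.
Indole is absent, so GorJ is inactive.
Required activator GorJ is absent, so *nolF* is not transcribed.
→ *nolF* is OFF.
Fuculose is absent, so SibD is active.
With repressor SibD bound, *fenY* is not transcribed.
→ *fenY* is OFF.
ppGpp is present, so FenD is inactive.
Melibiose is present, so BexP is inactive.
Required activator BexP is absent, so *morQ* is not transcribed.
So MorQ is not produced.
Ornithine is present, so ElnB is inactive.
Required activator MorQ is absent, so *dulL* is not transcribed.
→ *dulL* is OFF.
0 of the 4 genes are transcribed.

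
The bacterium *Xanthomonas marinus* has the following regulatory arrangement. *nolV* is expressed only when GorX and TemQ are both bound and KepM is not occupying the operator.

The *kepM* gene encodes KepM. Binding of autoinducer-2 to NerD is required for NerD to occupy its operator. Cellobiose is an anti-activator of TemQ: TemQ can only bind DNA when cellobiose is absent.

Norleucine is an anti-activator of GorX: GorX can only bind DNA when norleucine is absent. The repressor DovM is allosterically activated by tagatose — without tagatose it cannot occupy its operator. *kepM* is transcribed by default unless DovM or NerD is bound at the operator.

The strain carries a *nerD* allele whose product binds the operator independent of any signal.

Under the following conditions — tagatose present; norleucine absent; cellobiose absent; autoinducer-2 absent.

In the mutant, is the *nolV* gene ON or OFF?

Norleucine is absent, so GorX is active.
Tagatose is present, so DovM is active.
NerD is constitutively active in this strain.
With repressor DovM bound, *kepM* is not transcribed.
So KepM is not produced.
Cellobiose is absent, so TemQ is active.
No repressor is bound and GorX and TemQ are active, so *nolV* is transcribed.

ON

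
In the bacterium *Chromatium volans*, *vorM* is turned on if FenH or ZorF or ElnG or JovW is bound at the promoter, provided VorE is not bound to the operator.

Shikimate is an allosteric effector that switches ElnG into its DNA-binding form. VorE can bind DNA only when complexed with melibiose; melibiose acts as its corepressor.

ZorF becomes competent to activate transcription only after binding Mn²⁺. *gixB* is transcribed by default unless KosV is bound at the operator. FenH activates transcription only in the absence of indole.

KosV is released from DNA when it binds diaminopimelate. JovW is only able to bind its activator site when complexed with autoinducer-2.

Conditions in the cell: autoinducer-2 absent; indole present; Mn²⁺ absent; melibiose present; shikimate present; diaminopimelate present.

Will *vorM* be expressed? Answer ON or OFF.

OFF

Indole is present, so FenH is inactive.
Mn²⁺ is absent, so ZorF is inactive.
Shikimate is present, so ElnG is active.
Autoinducer-2 is absent, so JovW is inactive.
Melibiose is present, so VorE is active.
With repressor VorE bound, *vorM* is not transcribed.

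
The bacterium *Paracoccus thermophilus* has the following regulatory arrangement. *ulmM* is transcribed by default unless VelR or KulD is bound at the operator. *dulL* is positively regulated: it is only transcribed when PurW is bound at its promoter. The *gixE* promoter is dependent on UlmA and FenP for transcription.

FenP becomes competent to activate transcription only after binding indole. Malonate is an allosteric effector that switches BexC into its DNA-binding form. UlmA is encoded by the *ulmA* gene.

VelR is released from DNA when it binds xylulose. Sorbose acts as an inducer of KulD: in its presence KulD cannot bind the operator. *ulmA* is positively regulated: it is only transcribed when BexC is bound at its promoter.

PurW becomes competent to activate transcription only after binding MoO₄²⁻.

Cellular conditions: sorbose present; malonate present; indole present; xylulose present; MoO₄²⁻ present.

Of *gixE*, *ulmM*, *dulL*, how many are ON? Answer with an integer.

Malonate is present, so BexC is active.
No repressor is bound and BexC is active, so *ulmA* is transcribed.
So UlmA is produced and active.
Indole is present, so FenP is active.
No repressor is bound and UlmA and FenP are active, so *gixE* is transcribed.
→ *gixE* is ON.
Xylulose is present, so VelR is inactive.
Sorbose is present, so KulD is inactive.
With no repressor bound, *ulmM* is transcribed.
→ *ulmM* is ON.
MoO₄²⁻ is present, so PurW is active.
No repressor is bound and PurW is active, so *dulL* is transcribed.
→ *dulL* is ON.
3 of the 3 genes are transcribed.

3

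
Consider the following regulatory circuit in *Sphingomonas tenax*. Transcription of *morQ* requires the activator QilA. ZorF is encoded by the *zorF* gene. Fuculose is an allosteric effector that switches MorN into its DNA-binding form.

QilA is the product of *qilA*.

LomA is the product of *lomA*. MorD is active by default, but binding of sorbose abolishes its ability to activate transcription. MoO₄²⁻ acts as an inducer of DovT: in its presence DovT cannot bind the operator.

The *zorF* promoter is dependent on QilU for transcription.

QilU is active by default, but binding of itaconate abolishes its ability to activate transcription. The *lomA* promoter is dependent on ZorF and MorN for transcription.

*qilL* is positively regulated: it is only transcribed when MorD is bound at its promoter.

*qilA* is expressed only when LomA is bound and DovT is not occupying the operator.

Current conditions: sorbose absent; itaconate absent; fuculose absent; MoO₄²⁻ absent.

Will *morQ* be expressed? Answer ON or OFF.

OFF

Itaconate is absent, so QilU is active.
No repressor is bound and QilU is active, so *zorF* is transcribed.
So ZorF is produced and active.
Fuculose is absent, so MorN is inactive.
Required activator MorN is absent, so *lomA* is not transcribed.
So LomA is not produced.
MoO₄²⁻ is absent, so DovT is active.
With repressor DovT bound, *qilA* is not transcribed.
So QilA is not produced.
Required activator QilA is absent, so *morQ* is not transcribed.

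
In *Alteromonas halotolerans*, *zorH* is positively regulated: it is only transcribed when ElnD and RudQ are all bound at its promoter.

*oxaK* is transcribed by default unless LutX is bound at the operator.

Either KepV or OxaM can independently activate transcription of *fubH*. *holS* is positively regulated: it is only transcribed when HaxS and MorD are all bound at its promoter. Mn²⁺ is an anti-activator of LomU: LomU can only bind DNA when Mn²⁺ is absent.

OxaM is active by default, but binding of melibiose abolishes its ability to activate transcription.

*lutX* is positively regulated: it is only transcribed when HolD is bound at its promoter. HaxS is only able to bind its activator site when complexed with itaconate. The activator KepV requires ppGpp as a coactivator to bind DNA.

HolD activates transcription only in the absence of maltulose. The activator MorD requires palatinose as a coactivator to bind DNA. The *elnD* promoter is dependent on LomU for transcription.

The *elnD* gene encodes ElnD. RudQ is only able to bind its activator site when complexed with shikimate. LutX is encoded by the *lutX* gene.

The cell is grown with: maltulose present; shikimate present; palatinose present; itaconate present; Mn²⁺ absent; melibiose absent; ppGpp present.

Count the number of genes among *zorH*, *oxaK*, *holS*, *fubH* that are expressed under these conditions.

Mn²⁺ is absent, so LomU is active.
No repressor is bound and LomU is active, so *elnD* is transcribed.
So ElnD is produced and active.
Shikimate is present, so RudQ is active.
No repressor is bound and ElnD and RudQ are active, so *zorH* is transcribed.
→ *zorH* is ON.
Maltulose is present, so HolD is inactive.
Required activator HolD is absent, so *lutX* is not transcribed.
So LutX is not produced.
With no repressor bound, *oxaK* is transcribed.
→ *oxaK* is ON.
Itaconate is present, so HaxS is active.
Palatinose is present, so MorD is active.
No repressor is bound and HaxS and MorD are active, so *holS* is transcribed.
→ *holS* is ON.
ppGpp is present, so KepV is active.
Melibiose is absent, so OxaM is active.
Activator KepV is present, so *fubH* is transcribed.
→ *fubH* is ON.
4 of the 4 genes are transcribed.

4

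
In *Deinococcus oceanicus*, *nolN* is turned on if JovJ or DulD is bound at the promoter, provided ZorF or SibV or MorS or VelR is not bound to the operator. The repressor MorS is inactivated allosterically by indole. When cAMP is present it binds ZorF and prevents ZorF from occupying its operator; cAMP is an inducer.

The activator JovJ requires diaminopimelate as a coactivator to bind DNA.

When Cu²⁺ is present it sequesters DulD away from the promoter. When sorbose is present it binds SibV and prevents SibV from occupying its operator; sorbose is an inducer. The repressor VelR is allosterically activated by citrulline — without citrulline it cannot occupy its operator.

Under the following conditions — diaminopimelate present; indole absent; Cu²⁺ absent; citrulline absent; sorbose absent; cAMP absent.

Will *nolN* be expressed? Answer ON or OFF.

OFF

Diaminopimelate is present, so JovJ is active.
cAMP is absent, so ZorF is active.
Sorbose is absent, so SibV is active.
Indole is absent, so MorS is active.
Citrulline is absent, so VelR is inactive.
Cu²⁺ is absent, so DulD is active.
With repressor ZorF bound, *nolN* is not transcribed.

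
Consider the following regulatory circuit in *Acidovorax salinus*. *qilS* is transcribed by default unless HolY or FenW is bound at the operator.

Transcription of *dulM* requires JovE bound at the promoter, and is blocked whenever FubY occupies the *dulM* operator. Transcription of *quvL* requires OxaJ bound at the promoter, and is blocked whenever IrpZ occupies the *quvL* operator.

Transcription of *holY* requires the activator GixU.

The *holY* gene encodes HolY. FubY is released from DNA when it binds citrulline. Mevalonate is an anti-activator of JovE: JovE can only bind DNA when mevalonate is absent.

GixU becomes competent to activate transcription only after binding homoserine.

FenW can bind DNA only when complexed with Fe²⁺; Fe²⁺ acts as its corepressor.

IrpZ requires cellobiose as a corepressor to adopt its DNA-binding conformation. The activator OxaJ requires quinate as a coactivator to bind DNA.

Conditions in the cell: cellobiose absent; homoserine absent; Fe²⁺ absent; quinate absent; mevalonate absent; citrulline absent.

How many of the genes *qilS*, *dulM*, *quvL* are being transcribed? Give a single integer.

Homoserine is absent, so GixU is inactive.
Required activator GixU is absent, so *holY* is not transcribed.
So HolY is not produced.
Fe²⁺ is absent, so FenW is inactive.
With no repressor bound, *qilS* is transcribed.
→ *qilS* is ON.
Citrulline is absent, so FubY is active.
Mevalonate is absent, so JovE is active.
With repressor FubY bound, *dulM* is not transcribed.
→ *dulM* is OFF.
Cellobiose is absent, so IrpZ is inactive.
Quinate is absent, so OxaJ is inactive.
Required activator OxaJ is absent, so *quvL* is not transcribed.
→ *quvL* is OFF.
1 of the 3 genes is transcribed.

1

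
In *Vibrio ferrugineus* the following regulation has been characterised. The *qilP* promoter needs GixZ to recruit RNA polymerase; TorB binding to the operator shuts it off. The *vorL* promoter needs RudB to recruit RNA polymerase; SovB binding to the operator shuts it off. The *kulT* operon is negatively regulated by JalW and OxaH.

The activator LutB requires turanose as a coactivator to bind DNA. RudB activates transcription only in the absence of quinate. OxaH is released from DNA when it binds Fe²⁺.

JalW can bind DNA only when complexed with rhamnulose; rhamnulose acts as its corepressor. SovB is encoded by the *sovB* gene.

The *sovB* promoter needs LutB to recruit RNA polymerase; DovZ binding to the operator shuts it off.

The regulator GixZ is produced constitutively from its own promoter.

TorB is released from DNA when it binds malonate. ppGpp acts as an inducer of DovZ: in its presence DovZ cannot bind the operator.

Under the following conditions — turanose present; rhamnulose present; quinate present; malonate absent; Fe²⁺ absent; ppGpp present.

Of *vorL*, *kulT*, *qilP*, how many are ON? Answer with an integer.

0

Turanose is present, so LutB is active.
ppGpp is present, so DovZ is inactive.
No repressor is bound and LutB is active, so *sovB* is transcribed.
So SovB is produced and active.
Quinate is present, so RudB is inactive.
With repressor SovB bound, *vorL* is not transcribed.
→ *vorL* is OFF.
Rhamnulose is present, so JalW is active.
Fe²⁺ is absent, so OxaH is active.
With repressor JalW bound, *kulT* is not transcribed.
→ *kulT* is OFF.
Malonate is absent, so TorB is active.
GixZ is produced constitutively and is active.
With repressor TorB bound, *qilP* is not transcribed.
→ *qilP* is OFF.
0 of the 3 genes are transcribed.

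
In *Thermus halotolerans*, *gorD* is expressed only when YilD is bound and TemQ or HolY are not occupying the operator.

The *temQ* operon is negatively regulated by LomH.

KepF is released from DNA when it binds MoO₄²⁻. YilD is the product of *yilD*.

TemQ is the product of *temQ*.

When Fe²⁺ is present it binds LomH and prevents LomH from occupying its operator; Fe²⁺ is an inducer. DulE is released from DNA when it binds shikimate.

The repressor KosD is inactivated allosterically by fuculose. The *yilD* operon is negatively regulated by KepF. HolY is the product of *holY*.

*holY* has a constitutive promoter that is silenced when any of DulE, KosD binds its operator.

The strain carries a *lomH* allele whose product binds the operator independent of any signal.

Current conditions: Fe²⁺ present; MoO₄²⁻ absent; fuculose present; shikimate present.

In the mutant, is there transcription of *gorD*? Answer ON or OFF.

MoO₄²⁻ is absent, so KepF is active.
With repressor KepF bound, *yilD* is not transcribed.
So YilD is not produced.
LomH is constitutively active in this strain.
With repressor LomH bound, *temQ* is not transcribed.
So TemQ is not produced.
Shikimate is present, so DulE is inactive.
Fuculose is present, so KosD is inactive.
With no repressor bound, *holY* is transcribed.
So HolY is produced and active.
With repressor HolY bound, *gorD* is not transcribed.

OFF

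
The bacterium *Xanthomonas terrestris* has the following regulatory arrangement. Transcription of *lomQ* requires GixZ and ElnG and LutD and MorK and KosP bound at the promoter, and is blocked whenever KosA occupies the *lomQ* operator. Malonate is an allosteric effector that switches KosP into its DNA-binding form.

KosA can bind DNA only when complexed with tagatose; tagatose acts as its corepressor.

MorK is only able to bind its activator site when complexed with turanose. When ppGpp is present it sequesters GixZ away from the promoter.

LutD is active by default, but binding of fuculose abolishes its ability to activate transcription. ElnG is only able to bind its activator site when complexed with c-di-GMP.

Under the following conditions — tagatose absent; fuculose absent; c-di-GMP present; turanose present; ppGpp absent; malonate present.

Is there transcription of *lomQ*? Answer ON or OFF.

ON

ppGpp is absent, so GixZ is active.
c-di-GMP is present, so ElnG is active.
Fuculose is absent, so LutD is active.
Turanose is present, so MorK is active.
Malonate is present, so KosP is active.
Tagatose is absent, so KosA is inactive.
No repressor is bound and GixZ and ElnG and LutD and MorK and KosP are active, so *lomQ* is transcribed.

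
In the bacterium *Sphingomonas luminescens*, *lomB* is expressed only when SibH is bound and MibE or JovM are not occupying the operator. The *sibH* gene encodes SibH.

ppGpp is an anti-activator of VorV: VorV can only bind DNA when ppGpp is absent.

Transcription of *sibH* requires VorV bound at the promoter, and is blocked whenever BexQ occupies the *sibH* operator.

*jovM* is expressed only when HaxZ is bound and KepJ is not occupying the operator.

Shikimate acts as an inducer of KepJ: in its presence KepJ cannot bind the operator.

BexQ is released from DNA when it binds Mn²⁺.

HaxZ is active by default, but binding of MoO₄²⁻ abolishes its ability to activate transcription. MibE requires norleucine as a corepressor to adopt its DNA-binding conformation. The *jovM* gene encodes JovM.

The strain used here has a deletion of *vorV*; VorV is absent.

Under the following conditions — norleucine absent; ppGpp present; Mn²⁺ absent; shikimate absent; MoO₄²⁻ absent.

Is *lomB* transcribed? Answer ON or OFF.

Norleucine is absent, so MibE is inactive.
MoO₄²⁻ is absent, so HaxZ is active.
Shikimate is absent, so KepJ is active.
With repressor KepJ bound, *jovM* is not transcribed.
So JovM is not produced.
VorV is non-functional in this strain, so it has no effect.
Mn²⁺ is absent, so BexQ is active.
With repressor BexQ bound, *sibH* is not transcribed.
So SibH is not produced.
Required activator SibH is absent, so *lomB* is not transcribed.

OFF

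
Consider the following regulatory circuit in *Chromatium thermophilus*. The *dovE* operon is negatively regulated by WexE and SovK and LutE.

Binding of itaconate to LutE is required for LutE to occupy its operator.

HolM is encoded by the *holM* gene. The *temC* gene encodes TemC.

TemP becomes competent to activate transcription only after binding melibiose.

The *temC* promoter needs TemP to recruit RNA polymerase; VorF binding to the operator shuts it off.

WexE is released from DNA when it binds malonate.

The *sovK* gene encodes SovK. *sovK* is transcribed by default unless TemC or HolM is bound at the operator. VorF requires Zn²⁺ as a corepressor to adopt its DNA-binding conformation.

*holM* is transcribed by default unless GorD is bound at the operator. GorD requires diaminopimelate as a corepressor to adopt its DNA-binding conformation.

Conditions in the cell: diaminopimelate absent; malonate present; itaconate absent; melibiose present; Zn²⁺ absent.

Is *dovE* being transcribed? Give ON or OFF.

Malonate is present, so WexE is inactive.
Zn²⁺ is absent, so VorF is inactive.
Melibiose is present, so TemP is active.
No repressor is bound and TemP is active, so *temC* is transcribed.
So TemC is produced and active.
Diaminopimelate is absent, so GorD is inactive.
With no repressor bound, *holM* is transcribed.
So HolM is produced and active.
With repressor TemC bound, *sovK* is not transcribed.
So SovK is not produced.
Itaconate is absent, so LutE is inactive.
With no repressor bound, *dovE* is transcribed.

ON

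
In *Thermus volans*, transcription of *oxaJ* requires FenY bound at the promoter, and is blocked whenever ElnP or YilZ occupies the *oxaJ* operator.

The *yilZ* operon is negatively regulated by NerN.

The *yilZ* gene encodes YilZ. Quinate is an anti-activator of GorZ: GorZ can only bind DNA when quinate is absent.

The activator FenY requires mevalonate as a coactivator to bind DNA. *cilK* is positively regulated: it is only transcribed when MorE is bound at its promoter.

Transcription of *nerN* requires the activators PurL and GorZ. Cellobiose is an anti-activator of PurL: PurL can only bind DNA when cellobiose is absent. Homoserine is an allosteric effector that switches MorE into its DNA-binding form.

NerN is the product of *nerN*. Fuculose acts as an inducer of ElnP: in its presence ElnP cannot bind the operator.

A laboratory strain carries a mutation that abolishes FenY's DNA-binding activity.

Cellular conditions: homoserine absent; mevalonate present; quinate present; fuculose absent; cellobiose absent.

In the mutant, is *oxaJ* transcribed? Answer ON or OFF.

OFF

FenY is non-functional in this strain, so it has no effect.
Fuculose is absent, so ElnP is active.
Cellobiose is absent, so PurL is active.
Quinate is present, so GorZ is inactive.
Required activator GorZ is absent, so *nerN* is not transcribed.
So NerN is not produced.
With no repressor bound, *yilZ* is transcribed.
So YilZ is produced and active.
With repressor ElnP bound, *oxaJ* is not transcribed.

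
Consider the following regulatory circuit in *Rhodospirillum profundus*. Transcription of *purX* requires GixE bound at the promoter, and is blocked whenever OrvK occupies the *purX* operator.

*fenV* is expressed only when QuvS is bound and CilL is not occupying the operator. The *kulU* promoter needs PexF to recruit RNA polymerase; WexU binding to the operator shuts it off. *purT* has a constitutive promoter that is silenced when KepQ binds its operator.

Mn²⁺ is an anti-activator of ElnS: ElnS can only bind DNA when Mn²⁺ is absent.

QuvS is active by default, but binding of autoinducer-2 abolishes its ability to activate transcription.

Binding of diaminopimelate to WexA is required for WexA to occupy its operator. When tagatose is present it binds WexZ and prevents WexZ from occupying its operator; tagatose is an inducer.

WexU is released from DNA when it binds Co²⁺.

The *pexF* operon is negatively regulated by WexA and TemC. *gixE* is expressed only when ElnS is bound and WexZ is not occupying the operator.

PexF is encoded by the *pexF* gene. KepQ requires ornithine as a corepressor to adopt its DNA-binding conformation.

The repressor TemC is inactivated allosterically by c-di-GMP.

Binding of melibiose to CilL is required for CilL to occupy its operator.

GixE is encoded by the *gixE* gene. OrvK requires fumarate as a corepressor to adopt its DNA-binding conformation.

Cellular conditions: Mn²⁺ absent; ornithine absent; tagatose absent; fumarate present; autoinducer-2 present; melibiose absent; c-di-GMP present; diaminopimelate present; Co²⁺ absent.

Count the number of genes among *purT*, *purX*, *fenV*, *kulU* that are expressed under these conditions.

Ornithine is absent, so KepQ is inactive.
With no repressor bound, *purT* is transcribed.
→ *purT* is ON.
Fumarate is present, so OrvK is active.
Mn²⁺ is absent, so ElnS is active.
Tagatose is absent, so WexZ is active.
With repressor WexZ bound, *gixE* is not transcribed.
So GixE is not produced.
With repressor OrvK bound, *purX* is not transcribed.
→ *purX* is OFF.
Melibiose is absent, so CilL is inactive.
Autoinducer-2 is present, so QuvS is inactive.
Required activator QuvS is absent, so *fenV* is not transcribed.
→ *fenV* is OFF.
Diaminopimelate is present, so WexA is active.
c-di-GMP is present, so TemC is inactive.
With repressor WexA bound, *pexF* is not transcribed.
So PexF is not produced.
Co²⁺ is absent, so WexU is active.
With repressor WexU bound, *kulU* is not transcribed.
→ *kulU* is OFF.
1 of the 4 genes is transcribed.

1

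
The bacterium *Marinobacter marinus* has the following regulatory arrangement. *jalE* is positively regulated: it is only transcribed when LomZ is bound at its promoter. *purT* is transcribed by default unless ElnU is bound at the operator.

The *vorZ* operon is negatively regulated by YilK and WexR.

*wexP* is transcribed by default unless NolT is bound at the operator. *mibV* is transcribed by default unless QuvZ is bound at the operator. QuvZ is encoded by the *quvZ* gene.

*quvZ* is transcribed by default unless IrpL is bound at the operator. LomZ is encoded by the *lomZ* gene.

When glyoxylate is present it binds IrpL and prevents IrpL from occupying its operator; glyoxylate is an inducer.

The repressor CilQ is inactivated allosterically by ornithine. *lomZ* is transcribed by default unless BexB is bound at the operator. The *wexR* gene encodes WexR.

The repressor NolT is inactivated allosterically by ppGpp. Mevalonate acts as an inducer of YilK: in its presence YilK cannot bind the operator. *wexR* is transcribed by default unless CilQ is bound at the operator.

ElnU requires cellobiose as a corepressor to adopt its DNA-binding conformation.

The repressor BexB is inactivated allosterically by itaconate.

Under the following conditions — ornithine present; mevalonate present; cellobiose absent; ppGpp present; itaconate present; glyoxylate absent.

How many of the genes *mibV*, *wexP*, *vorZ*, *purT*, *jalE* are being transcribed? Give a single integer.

Glyoxylate is absent, so IrpL is active.
With repressor IrpL bound, *quvZ* is not transcribed.
So QuvZ is not produced.
With no repressor bound, *mibV* is transcribed.
→ *mibV* is ON.
ppGpp is present, so NolT is inactive.
With no repressor bound, *wexP* is transcribed.
→ *wexP* is ON.
Mevalonate is present, so YilK is inactive.
Ornithine is present, so CilQ is inactive.
With no repressor bound, *wexR* is transcribed.
So WexR is produced and active.
With repressor WexR bound, *vorZ* is not transcribed.
→ *vorZ* is OFF.
Cellobiose is absent, so ElnU is inactive.
With no repressor bound, *purT* is transcribed.
→ *purT* is ON.
Itaconate is present, so BexB is inactive.
With no repressor bound, *lomZ* is transcribed.
So LomZ is produced and active.
No repressor is bound and LomZ is active, so *jalE* is transcribed.
→ *jalE* is ON.
4 of the 5 genes are transcribed.

4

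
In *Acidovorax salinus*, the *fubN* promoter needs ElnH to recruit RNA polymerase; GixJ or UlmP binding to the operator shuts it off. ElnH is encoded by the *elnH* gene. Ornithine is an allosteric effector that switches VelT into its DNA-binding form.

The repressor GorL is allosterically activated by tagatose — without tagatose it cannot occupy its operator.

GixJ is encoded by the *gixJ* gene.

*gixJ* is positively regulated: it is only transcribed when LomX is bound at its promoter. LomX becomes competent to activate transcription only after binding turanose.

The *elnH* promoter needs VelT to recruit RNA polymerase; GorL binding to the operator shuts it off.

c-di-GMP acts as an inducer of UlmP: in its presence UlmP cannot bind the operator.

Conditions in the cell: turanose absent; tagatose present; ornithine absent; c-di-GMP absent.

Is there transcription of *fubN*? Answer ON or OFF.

OFF

Turanose is absent, so LomX is inactive.
Required activator LomX is absent, so *gixJ* is not transcribed.
So GixJ is not produced.
Ornithine is absent, so VelT is inactive.
Tagatose is present, so GorL is active.
With repressor GorL bound, *elnH* is not transcribed.
So ElnH is not produced.
c-di-GMP is absent, so UlmP is active.
With repressor UlmP bound, *fubN* is not transcribed.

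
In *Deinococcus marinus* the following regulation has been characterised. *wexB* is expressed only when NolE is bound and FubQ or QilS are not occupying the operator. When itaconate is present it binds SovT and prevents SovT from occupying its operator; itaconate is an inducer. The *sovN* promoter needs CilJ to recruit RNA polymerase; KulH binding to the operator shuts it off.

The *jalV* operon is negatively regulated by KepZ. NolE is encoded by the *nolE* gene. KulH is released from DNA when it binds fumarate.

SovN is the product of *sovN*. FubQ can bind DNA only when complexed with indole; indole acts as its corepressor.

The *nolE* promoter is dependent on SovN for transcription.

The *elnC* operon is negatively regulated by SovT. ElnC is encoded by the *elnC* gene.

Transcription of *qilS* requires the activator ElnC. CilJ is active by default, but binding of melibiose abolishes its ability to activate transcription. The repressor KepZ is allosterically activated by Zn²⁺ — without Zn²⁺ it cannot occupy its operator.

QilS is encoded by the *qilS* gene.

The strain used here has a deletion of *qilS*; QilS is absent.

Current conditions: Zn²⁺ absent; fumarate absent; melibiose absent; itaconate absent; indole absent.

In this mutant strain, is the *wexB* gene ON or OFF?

Indole is absent, so FubQ is inactive.
Fumarate is absent, so KulH is active.
Melibiose is absent, so CilJ is active.
With repressor KulH bound, *sovN* is not transcribed.
So SovN is not produced.
Required activator SovN is absent, so *nolE* is not transcribed.
So NolE is not produced.
QilS is non-functional in this strain, so it has no effect.
Required activator NolE is absent, so *wexB* is not transcribed.

OFF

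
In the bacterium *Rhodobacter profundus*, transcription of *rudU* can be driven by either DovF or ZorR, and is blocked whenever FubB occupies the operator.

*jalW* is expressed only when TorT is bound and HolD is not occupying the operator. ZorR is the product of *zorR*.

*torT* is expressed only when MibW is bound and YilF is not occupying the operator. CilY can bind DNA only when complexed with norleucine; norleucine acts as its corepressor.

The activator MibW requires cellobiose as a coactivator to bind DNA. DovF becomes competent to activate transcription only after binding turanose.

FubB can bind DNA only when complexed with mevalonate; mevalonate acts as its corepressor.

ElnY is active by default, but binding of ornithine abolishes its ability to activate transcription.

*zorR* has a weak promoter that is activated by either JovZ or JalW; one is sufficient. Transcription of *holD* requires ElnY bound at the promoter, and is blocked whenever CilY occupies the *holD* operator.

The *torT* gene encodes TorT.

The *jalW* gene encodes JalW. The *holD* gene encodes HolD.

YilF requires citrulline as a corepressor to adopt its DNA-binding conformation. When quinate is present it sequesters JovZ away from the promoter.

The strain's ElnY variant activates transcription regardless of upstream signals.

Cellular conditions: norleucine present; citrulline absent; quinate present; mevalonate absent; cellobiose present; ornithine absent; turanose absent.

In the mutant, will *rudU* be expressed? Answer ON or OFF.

ON

Turanose is absent, so DovF is inactive.
Quinate is present, so JovZ is inactive.
Norleucine is present, so CilY is active.
ElnY is constitutively active in this strain.
With repressor CilY bound, *holD* is not transcribed.
So HolD is not produced.
Cellobiose is present, so MibW is active.
Citrulline is absent, so YilF is inactive.
No repressor is bound and MibW is active, so *torT* is transcribed.
So TorT is produced and active.
No repressor is bound and TorT is active, so *jalW* is transcribed.
So JalW is produced and active.
Activator JalW is present, so *zorR* is transcribed.
So ZorR is produced and active.
Mevalonate is absent, so FubB is inactive.
Activator ZorR is present, so *rudU* is transcribed.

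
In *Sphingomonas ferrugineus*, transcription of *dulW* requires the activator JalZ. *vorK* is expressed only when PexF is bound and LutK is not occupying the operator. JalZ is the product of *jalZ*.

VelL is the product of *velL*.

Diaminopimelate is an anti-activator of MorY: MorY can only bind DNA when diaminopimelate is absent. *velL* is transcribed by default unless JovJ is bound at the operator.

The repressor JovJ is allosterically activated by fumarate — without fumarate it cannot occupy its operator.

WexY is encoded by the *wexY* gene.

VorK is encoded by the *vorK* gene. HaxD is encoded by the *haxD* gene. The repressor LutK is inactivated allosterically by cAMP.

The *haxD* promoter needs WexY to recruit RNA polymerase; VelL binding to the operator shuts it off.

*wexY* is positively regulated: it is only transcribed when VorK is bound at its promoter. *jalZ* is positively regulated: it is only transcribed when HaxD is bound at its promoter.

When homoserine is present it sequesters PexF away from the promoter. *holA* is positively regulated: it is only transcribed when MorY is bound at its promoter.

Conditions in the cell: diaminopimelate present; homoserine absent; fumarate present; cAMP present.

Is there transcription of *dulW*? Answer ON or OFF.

Homoserine is absent, so PexF is active.
cAMP is present, so LutK is inactive.
No repressor is bound and PexF is active, so *vorK* is transcribed.
So VorK is produced and active.
No repressor is bound and VorK is active, so *wexY* is transcribed.
So WexY is produced and active.
Fumarate is present, so JovJ is active.
With repressor JovJ bound, *velL* is not transcribed.
So VelL is not produced.
No repressor is bound and WexY is active, so *haxD* is transcribed.
So HaxD is produced and active.
No repressor is bound and HaxD is active, so *jalZ* is transcribed.
So JalZ is produced and active.
No repressor is bound and JalZ is active, so *dulW* is transcribed.

ON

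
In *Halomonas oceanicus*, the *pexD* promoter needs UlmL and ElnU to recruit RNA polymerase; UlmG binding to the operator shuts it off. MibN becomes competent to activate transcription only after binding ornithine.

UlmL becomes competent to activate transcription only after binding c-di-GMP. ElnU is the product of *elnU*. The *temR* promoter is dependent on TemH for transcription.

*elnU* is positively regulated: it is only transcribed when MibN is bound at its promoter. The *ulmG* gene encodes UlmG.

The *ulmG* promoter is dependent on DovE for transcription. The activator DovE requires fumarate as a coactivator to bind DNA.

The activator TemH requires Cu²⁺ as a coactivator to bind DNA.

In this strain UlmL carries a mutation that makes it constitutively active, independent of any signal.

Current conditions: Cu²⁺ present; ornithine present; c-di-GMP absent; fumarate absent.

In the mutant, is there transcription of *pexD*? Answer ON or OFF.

ON

Fumarate is absent, so DovE is inactive.
Required activator DovE is absent, so *ulmG* is not transcribed.
So UlmG is not produced.
UlmL is constitutively active in this strain.
Ornithine is present, so MibN is active.
No repressor is bound and MibN is active, so *elnU* is transcribed.
So ElnU is produced and active.
No repressor is bound and UlmL and ElnU are active, so *pexD* is transcribed.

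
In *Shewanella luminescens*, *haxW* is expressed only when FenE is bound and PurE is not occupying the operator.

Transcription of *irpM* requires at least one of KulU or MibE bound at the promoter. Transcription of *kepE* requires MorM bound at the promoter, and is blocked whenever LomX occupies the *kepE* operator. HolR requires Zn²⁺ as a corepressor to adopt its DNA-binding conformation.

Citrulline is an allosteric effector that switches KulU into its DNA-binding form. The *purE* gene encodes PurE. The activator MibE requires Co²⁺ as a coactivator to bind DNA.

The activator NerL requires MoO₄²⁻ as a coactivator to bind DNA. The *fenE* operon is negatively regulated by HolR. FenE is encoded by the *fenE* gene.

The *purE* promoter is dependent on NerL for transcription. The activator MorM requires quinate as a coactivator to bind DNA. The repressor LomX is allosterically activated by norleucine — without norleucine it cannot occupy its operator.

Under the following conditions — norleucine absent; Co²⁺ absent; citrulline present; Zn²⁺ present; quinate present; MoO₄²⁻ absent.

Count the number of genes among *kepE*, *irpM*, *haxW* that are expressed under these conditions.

Norleucine is absent, so LomX is inactive.
Quinate is present, so MorM is active.
No repressor is bound and MorM is active, so *kepE* is transcribed.
→ *kepE* is ON.
Citrulline is present, so KulU is active.
Co²⁺ is absent, so MibE is inactive.
Activator KulU is present, so *irpM* is transcribed.
→ *irpM* is ON.
MoO₄²⁻ is absent, so NerL is inactive.
Required activator NerL is absent, so *purE* is not transcribed.
So PurE is not produced.
Zn²⁺ is present, so HolR is active.
With repressor HolR bound, *fenE* is not transcribed.
So FenE is not produced.
Required activator FenE is absent, so *haxW* is not transcribed.
→ *haxW* is OFF.
2 of the 3 genes are transcribed.

2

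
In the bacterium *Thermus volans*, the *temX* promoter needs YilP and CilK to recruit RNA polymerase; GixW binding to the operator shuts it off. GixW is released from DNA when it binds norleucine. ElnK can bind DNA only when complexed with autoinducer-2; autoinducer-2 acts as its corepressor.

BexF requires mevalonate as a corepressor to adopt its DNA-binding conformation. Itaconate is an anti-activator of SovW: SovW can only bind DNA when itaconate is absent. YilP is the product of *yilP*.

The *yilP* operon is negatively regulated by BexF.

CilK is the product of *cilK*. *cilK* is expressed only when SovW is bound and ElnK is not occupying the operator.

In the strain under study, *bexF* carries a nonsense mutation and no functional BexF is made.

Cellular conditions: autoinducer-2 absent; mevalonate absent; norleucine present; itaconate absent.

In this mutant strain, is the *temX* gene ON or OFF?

BexF is non-functional in this strain, so it has no effect.
With no repressor bound, *yilP* is transcribed.
So YilP is produced and active.
Itaconate is absent, so SovW is active.
Autoinducer-2 is absent, so ElnK is inactive.
No repressor is bound and SovW is active, so *cilK* is transcribed.
So CilK is produced and active.
Norleucine is present, so GixW is inactive.
No repressor is bound and YilP and CilK are active, so *temX* is transcribed.

ON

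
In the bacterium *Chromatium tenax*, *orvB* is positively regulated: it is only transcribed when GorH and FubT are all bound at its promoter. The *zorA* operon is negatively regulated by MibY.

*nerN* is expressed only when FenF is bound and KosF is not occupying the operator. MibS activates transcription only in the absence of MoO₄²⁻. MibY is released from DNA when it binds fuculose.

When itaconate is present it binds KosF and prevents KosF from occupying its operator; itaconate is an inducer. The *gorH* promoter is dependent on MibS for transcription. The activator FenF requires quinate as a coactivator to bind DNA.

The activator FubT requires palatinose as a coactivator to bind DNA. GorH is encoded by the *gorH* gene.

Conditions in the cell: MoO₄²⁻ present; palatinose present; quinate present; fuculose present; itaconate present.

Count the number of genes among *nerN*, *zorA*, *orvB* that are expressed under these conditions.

2

Itaconate is present, so KosF is inactive.
Quinate is present, so FenF is active.
No repressor is bound and FenF is active, so *nerN* is transcribed.
→ *nerN* is ON.
Fuculose is present, so MibY is inactive.
With no repressor bound, *zorA* is transcribed.
→ *zorA* is ON.
MoO₄²⁻ is present, so MibS is inactive.
Required activator MibS is absent, so *gorH* is not transcribed.
So GorH is not produced.
Palatinose is present, so FubT is active.
Required activator GorH is absent, so *orvB* is not transcribed.
→ *orvB* is OFF.
2 of the 3 genes are transcribed.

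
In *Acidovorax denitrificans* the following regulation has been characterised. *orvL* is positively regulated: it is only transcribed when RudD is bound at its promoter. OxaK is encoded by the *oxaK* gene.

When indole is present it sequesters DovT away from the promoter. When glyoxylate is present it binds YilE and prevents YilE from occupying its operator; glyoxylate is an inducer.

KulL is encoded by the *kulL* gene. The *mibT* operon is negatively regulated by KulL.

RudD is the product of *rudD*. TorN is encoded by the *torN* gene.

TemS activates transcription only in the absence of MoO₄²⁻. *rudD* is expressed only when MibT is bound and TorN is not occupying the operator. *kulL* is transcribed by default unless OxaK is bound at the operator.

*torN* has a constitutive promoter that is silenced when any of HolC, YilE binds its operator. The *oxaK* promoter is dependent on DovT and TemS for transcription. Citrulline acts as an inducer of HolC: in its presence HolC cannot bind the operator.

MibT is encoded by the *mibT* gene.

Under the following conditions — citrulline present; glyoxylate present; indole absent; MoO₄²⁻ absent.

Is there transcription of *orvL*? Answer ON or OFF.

Indole is absent, so DovT is active.
MoO₄²⁻ is absent, so TemS is active.
No repressor is bound and DovT and TemS are active, so *oxaK* is transcribed.
So OxaK is produced and active.
With repressor OxaK bound, *kulL* is not transcribed.
So KulL is not produced.
With no repressor bound, *mibT* is transcribed.
So MibT is produced and active.
Citrulline is present, so HolC is inactive.
Glyoxylate is present, so YilE is inactive.
With no repressor bound, *torN* is transcribed.
So TorN is produced and active.
With repressor TorN bound, *rudD* is not transcribed.
So RudD is not produced.
Required activator RudD is absent, so *orvL* is not transcribed.

OFF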